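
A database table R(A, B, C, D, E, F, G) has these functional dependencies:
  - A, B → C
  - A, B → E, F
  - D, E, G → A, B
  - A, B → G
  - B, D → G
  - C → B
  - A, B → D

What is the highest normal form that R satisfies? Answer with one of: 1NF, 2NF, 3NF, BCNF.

3NF

Candidate keys: {A, B}, {A, C}, {B, D, E}, {C, D, E}, {D, E, G}. Prime attributes: {A, B, C, D, E, G}.
For B, D → G we have {B, D}⁺ = {B, D, G}; {B, D} is not a superkey, so BCNF fails.
Its right-hand attributes {G} are all prime, as are those of every other non-superkey FD — the relation is in 3NF.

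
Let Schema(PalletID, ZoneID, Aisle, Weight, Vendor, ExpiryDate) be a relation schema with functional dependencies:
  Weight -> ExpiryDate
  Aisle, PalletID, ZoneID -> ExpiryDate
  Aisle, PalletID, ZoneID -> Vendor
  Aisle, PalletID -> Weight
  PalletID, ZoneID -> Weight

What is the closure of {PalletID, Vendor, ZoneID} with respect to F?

Start with {PalletID, Vendor, ZoneID}.
PalletID, ZoneID -> Weight applies; add {Weight} → now {PalletID, Vendor, Weight, ZoneID}.
Weight -> ExpiryDate applies; add {ExpiryDate} → now {ExpiryDate, PalletID, Vendor, Weight, ZoneID}.
No further FD applies.

{ExpiryDate, PalletID, Vendor, Weight, ZoneID}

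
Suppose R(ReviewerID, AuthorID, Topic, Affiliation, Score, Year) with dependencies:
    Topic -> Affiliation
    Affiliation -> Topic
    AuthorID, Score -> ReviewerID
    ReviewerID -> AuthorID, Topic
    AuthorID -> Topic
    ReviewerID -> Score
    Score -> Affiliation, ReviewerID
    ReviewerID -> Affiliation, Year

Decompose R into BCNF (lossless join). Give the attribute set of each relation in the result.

{Affiliation, Topic}; {AuthorID, ReviewerID, Score, Year}; {AuthorID, Topic}

Candidate keys of the original relation: {ReviewerID}, {Score}.
Within {Affiliation, AuthorID, ReviewerID, Score, Topic, Year}: {Topic}⁺ ∩ {Affiliation, AuthorID, ReviewerID, Score, Topic, Year} = {Affiliation, Topic}, not the whole set, so Topic -> Affiliation violates BCNF; decompose into {Affiliation, Topic} and {AuthorID, ReviewerID, Score, Topic, Year}.
{Affiliation, Topic} has no BCNF violation.
Within {AuthorID, ReviewerID, Score, Topic, Year}: {AuthorID}⁺ ∩ {AuthorID, ReviewerID, Score, Topic, Year} = {AuthorID, Topic}, not the whole set, so AuthorID -> Topic violates BCNF; decompose into {AuthorID, Topic} and {AuthorID, ReviewerID, Score, Year}.
{AuthorID, Topic} has no BCNF violation.
{AuthorID, ReviewerID, Score, Year} has no BCNF violation.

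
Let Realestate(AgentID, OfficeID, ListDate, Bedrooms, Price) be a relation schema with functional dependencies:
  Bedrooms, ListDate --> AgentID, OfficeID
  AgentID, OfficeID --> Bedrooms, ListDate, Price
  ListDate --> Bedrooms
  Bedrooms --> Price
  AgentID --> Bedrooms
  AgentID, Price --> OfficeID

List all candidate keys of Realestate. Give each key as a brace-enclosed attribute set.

{AgentID}, {ListDate}

Closure of {AgentID} is {AgentID, Bedrooms, ListDate, OfficeID, Price}, the whole schema; {AgentID} is a candidate key.
Closure of {ListDate} is {AgentID, Bedrooms, ListDate, OfficeID, Price}, the whole schema; {ListDate} is a candidate key.
No proper subset of any of these is a key, and no other minimal superkey exists.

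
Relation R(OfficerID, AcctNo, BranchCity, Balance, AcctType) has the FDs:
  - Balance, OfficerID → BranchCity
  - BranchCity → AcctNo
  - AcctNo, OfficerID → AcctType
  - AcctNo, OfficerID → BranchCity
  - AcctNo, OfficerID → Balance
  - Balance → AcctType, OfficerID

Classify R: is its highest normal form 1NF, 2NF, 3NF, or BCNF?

Candidate keys: {AcctNo, OfficerID}, {Balance}, {BranchCity, OfficerID}. Prime attributes: {AcctNo, Balance, BranchCity, OfficerID}.
For BranchCity → AcctNo we have {BranchCity}⁺ = {AcctNo, BranchCity}; {BranchCity} is not a superkey, so BCNF fails.
Since {AcctNo} ⊆ prime attributes and every other non-superkey FD also has a prime right side, the schema is in 3NF.

3NF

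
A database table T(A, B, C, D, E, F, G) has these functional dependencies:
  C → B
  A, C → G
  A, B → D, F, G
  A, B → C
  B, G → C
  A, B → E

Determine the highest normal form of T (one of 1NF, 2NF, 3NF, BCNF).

Candidate keys: {A, B}, {A, C}. Prime attributes: {A, B, C}.
For C → B we have {C}⁺ = {B, C}; {C} is not a superkey, so BCNF fails.
Its right-hand attributes {B} are all prime, as are those of every other non-superkey FD — the relation is in 3NF.

3NF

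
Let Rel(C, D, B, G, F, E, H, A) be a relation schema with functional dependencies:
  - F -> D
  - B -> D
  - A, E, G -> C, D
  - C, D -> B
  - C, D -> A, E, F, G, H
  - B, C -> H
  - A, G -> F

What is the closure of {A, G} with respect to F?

Start with {A, G}.
A, G -> F applies; add {F} → now {A, F, G}.
F -> D applies; add {D} → now {A, D, F, G}.
No further FD applies.

{A, D, F, G}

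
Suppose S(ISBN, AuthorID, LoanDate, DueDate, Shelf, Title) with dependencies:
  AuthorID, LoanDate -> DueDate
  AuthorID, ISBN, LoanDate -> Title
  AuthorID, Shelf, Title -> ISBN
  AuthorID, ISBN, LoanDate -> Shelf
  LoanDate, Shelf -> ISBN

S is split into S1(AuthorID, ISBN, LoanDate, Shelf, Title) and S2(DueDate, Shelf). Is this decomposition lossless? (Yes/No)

Common attributes: {Shelf}; their closure is {Shelf}.
Neither S1 nor S2 is contained in that closure, so the decomposition is lossy.

No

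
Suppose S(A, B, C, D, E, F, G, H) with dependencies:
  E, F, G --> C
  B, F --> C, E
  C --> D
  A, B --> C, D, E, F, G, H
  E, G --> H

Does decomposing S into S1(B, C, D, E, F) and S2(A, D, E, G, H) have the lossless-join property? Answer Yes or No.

No

The shared attributes are {D, E} and {D, E}⁺ = {D, E}.
S1 ⊄ {D, E} and S2 ⊄ {D, E}, so the split is lossy.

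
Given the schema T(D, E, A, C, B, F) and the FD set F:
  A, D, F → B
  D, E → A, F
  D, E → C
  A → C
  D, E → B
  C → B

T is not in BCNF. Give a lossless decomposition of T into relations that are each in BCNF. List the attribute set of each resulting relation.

Candidate key of the original relation: {D, E}.
{A, B, C, D, E, F}: {A, D, F} determines {A, B, C, D, F} here but is not a superkey — split on A, D, F → B, C, giving {A, B, C, D, F} and {A, D, E, F}.
{A, B, C, D, F}: {A} determines {A, B, C} here but is not a superkey — split on A → B, C, giving {A, B, C} and {A, D, F}.
{A, B, C}: {C} determines {B, C} here but is not a superkey — split on C → B, giving {B, C} and {A, C}.
{B, C} is in BCNF.
{A, C} is in BCNF.
{A, D, F} is in BCNF.
{A, D, E, F} is in BCNF.

{A, C}; {A, D, E, F}; {B, C}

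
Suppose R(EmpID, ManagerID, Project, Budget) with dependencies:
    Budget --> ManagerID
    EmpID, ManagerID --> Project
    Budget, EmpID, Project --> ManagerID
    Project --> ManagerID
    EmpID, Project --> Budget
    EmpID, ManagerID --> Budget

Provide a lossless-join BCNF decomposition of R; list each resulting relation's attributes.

{Budget, EmpID, Project}; {Budget, ManagerID}

Candidate keys of the original relation: {Budget, EmpID}, {EmpID, ManagerID}, {EmpID, Project}.
{Budget, EmpID, ManagerID, Project}: {Budget} determines {Budget, ManagerID} here but is not a superkey — split on Budget --> ManagerID, giving {Budget, ManagerID} and {Budget, EmpID, Project}.
{Budget, ManagerID} has no BCNF violation.
{Budget, EmpID, Project} has no BCNF violation.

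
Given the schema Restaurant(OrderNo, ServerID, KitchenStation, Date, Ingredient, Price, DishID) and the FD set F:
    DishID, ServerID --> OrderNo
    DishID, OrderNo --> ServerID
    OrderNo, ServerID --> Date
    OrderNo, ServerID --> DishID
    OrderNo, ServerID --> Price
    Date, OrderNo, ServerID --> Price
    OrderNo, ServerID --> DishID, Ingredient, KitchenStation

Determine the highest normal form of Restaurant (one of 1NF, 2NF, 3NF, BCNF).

BCNF

Candidate keys: {DishID, OrderNo}, {DishID, ServerID}, {OrderNo, ServerID}. Prime attributes: {DishID, OrderNo, ServerID}.
Every FD has a superkey on the left, so the relation is in BCNF.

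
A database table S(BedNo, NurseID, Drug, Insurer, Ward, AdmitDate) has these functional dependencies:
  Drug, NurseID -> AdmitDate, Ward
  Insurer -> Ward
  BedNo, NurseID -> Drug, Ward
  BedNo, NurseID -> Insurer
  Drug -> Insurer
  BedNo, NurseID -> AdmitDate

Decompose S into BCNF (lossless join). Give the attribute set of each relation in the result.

Candidate key of the original relation: {BedNo, NurseID}.
In {AdmitDate, BedNo, Drug, Insurer, NurseID, Ward}, {Drug, NurseID} is not a superkey ({Drug, NurseID}⁺ restricted to this set is {AdmitDate, Drug, Insurer, NurseID, Ward}), so split on Drug, NurseID -> AdmitDate, Insurer, Ward into {AdmitDate, Drug, Insurer, NurseID, Ward} and {BedNo, Drug, NurseID}.
In {AdmitDate, Drug, Insurer, NurseID, Ward}, {Insurer} is not a superkey ({Insurer}⁺ restricted to this set is {Insurer, Ward}), so split on Insurer -> Ward into {Insurer, Ward} and {AdmitDate, Drug, Insurer, NurseID}.
{Insurer, Ward}: every determinant is a superkey — BCNF.
In {AdmitDate, Drug, Insurer, NurseID}, {Drug} is not a superkey ({Drug}⁺ restricted to this set is {Drug, Insurer}), so split on Drug -> Insurer into {Drug, Insurer} and {AdmitDate, Drug, NurseID}.
{Drug, Insurer}: every determinant is a superkey — BCNF.
{AdmitDate, Drug, NurseID}: every determinant is a superkey — BCNF.
{BedNo, Drug, NurseID}: every determinant is a superkey — BCNF.

{AdmitDate, Drug, NurseID}; {BedNo, Drug, NurseID}; {Drug, Insurer}; {Insurer, Ward}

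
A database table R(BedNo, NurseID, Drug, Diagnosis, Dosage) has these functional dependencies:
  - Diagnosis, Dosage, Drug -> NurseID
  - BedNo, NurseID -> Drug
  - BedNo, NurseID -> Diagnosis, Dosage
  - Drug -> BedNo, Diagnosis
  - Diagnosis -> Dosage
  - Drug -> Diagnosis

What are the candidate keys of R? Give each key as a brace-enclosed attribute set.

{BedNo, NurseID}, {Drug}

Closure of {Drug} is {BedNo, Diagnosis, Dosage, Drug, NurseID}, the whole schema; {Drug} is a candidate key.
Closure of {BedNo, NurseID} is {BedNo, Diagnosis, Dosage, Drug, NurseID}, the whole schema; {BedNo, NurseID} is a candidate key.
No proper subset of any of these is a key, and no other minimal superkey exists.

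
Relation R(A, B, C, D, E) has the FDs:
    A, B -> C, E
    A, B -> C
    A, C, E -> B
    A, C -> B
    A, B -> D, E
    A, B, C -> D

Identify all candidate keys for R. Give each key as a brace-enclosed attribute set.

{A, B}, {A, C}

Attributes never on any right-hand side: {A} — every candidate key must contain it.
{A, B} is a candidate key since {A, B}⁺ = {A, B, C, D, E} covers every attribute.
{A, C} is a candidate key since {A, C}⁺ = {A, B, C, D, E} covers every attribute.
These are minimal and exhaustive — every other superkey contains one of them.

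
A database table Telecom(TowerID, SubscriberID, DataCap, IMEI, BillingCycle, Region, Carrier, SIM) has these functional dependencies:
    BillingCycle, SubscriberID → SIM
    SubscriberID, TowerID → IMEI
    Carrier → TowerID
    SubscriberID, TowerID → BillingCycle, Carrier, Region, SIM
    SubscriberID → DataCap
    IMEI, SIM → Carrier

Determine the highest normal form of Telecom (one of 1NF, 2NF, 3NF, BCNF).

1NF

Candidate keys: {BillingCycle, IMEI, SubscriberID}, {Carrier, SubscriberID}, {IMEI, SIM, SubscriberID}, {SubscriberID, TowerID}. Prime attributes: {BillingCycle, Carrier, IMEI, SIM, SubscriberID, TowerID}.
BillingCycle, SubscriberID → SIM: {BillingCycle, SubscriberID}⁺ = {BillingCycle, DataCap, SIM, SubscriberID}, which is not all of the attributes, so the left side is not a superkey — BCNF is violated.
Because {DataCap} is non-prime and the left side of SubscriberID → DataCap is not a superkey, the relation is not in 3NF.
{SubscriberID} is a proper subset of the key {Carrier, SubscriberID}, and {SubscriberID}⁺ contains the non-prime attribute {DataCap} — a partial dependency, so 2NF is violated.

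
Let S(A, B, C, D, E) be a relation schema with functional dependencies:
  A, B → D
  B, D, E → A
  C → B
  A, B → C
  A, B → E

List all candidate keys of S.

{A, B}⁺ = {A, B, C, D, E} — all of the relation — so {A, B} is a candidate key.
{A, C}⁺ = {A, B, C, D, E} — all of the relation — so {A, C} is a candidate key.
{B, D, E}⁺ = {A, B, C, D, E} — all of the relation — so {B, D, E} is a candidate key.
{C, D, E}⁺ = {A, B, C, D, E} — all of the relation — so {C, D, E} is a candidate key.
Any other superkey properly contains one of these, so there are no further candidate keys.

{A, B}, {A, C}, {B, D, E}, {C, D, E}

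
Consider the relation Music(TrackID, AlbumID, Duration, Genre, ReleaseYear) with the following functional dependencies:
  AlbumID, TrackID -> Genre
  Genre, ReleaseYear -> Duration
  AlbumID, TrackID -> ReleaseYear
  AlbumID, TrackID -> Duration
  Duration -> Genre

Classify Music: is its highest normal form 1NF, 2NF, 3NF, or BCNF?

2NF

Candidate key: {AlbumID, TrackID}. Prime attributes: {AlbumID, TrackID}.
Genre, ReleaseYear -> Duration breaks BCNF: {Genre, ReleaseYear}⁺ = {Duration, Genre, ReleaseYear}, so {Genre, ReleaseYear} is not a superkey.
Genre, ReleaseYear -> Duration has non-prime {Duration} on the right and a non-superkey on the left, so 3NF fails.
Checking every proper subset of each key, none determines a non-prime attribute — 2NF is satisfied.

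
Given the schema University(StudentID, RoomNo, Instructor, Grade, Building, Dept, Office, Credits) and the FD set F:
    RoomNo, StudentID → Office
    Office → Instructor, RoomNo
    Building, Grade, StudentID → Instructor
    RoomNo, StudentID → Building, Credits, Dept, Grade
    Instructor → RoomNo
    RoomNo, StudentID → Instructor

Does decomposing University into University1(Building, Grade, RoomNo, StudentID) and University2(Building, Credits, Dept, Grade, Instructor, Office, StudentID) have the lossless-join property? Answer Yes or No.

Yes

The shared attributes are {Building, Grade, StudentID} and {Building, Grade, StudentID}⁺ = {Building, Credits, Dept, Grade, Instructor, Office, RoomNo, StudentID}.
Since University1 ⊆ {Building, Credits, Dept, Grade, Instructor, Office, RoomNo, StudentID}, the intersection is a superkey of University1; the decomposition is lossless.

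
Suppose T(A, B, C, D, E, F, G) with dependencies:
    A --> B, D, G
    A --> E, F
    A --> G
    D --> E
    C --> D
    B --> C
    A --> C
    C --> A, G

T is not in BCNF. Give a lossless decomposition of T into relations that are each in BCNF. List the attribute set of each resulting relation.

{A, B, C, D, F, G}; {D, E}

Candidate keys of the original relation: {A}, {B}, {C}.
In {A, B, C, D, E, F, G}, {D} is not a superkey ({D}⁺ restricted to this set is {D, E}), so split on D --> E into {D, E} and {A, B, C, D, F, G}.
{D, E} has no BCNF violation.
{A, B, C, D, F, G} has no BCNF violation.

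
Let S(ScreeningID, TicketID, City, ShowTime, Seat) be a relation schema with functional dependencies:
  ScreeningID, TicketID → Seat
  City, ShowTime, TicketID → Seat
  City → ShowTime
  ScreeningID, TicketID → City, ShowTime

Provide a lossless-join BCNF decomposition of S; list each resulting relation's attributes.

{City, ScreeningID, TicketID}; {City, Seat, TicketID}; {City, ShowTime}

Candidate key of the original relation: {ScreeningID, TicketID}.
Within {City, ScreeningID, Seat, ShowTime, TicketID}: {City, ShowTime, TicketID}⁺ ∩ {City, ScreeningID, Seat, ShowTime, TicketID} = {City, Seat, ShowTime, TicketID}, not the whole set, so City, ShowTime, TicketID → Seat violates BCNF; decompose into {City, Seat, ShowTime, TicketID} and {City, ScreeningID, ShowTime, TicketID}.
Within {City, Seat, ShowTime, TicketID}: {City}⁺ ∩ {City, Seat, ShowTime, TicketID} = {City, ShowTime}, not the whole set, so City → ShowTime violates BCNF; decompose into {City, ShowTime} and {City, Seat, TicketID}.
{City, ShowTime}: every determinant is a superkey — BCNF.
{City, Seat, TicketID}: every determinant is a superkey — BCNF.
Within {City, ScreeningID, ShowTime, TicketID}: {City}⁺ ∩ {City, ScreeningID, ShowTime, TicketID} = {City, ShowTime}, not the whole set, so City → ShowTime violates BCNF; decompose into {City, ShowTime} and {City, ScreeningID, TicketID}.
{City, ShowTime}: every determinant is a superkey — BCNF.
{City, ScreeningID, TicketID}: every determinant is a superkey — BCNF.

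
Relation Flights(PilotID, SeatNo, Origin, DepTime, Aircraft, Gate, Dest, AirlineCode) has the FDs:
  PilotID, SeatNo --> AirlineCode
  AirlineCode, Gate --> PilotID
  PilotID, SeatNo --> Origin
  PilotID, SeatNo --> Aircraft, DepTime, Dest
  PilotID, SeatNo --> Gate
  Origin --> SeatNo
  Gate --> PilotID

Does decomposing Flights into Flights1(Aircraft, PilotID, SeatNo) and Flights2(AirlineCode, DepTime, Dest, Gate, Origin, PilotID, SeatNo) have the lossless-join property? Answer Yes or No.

Yes

Common attributes: {PilotID, SeatNo}; their closure is {Aircraft, AirlineCode, DepTime, Dest, Gate, Origin, PilotID, SeatNo}.
Since Flights1 ⊆ {Aircraft, AirlineCode, DepTime, Dest, Gate, Origin, PilotID, SeatNo}, the intersection is a superkey of Flights1; the decomposition is lossless.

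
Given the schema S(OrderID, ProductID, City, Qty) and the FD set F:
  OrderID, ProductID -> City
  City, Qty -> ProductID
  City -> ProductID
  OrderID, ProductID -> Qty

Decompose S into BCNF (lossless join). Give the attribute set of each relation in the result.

Candidate keys of the original relation: {City, OrderID}, {OrderID, ProductID}.
In {City, OrderID, ProductID, Qty}, {City, Qty} is not a superkey ({City, Qty}⁺ restricted to this set is {City, ProductID, Qty}), so split on City, Qty -> ProductID into {City, ProductID, Qty} and {City, OrderID, Qty}.
In {City, ProductID, Qty}, {City} is not a superkey ({City}⁺ restricted to this set is {City, ProductID}), so split on City -> ProductID into {City, ProductID} and {City, Qty}.
{City, ProductID}: every determinant is a superkey — BCNF.
{City, Qty}: every determinant is a superkey — BCNF.
{City, OrderID, Qty}: every determinant is a superkey — BCNF.

{City, OrderID, Qty}; {City, ProductID}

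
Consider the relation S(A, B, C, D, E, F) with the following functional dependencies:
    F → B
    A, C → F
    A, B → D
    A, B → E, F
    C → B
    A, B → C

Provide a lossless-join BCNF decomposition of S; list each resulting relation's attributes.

Candidate keys of the original relation: {A, B}, {A, C}, {A, F}.
Within {A, B, C, D, E, F}: {F}⁺ ∩ {A, B, C, D, E, F} = {B, F}, not the whole set, so F → B violates BCNF; decompose into {B, F} and {A, C, D, E, F}.
{B, F} has no BCNF violation.
{A, C, D, E, F} has no BCNF violation.

{A, C, D, E, F}; {B, F}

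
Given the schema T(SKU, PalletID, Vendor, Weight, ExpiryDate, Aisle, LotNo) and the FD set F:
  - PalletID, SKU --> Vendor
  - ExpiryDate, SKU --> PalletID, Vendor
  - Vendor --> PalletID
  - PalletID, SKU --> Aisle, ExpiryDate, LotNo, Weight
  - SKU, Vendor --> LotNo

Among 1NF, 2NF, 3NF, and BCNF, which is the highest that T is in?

3NF

Candidate keys: {ExpiryDate, SKU}, {PalletID, SKU}, {SKU, Vendor}. Prime attributes: {ExpiryDate, PalletID, SKU, Vendor}.
For Vendor --> PalletID we have {Vendor}⁺ = {PalletID, Vendor}; {Vendor} is not a superkey, so BCNF fails.
Since {PalletID} ⊆ prime attributes and every other non-superkey FD also has a prime right side, the schema is in 3NF.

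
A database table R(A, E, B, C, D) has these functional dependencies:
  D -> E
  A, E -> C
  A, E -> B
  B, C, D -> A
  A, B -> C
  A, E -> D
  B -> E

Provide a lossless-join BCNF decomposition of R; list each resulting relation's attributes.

Candidate keys of the original relation: {A, B}, {A, D}, {A, E}, {B, C, D}.
In {A, B, C, D, E}, {D} is not a superkey ({D}⁺ restricted to this set is {D, E}), so split on D -> E into {D, E} and {A, B, C, D}.
{D, E} is in BCNF.
{A, B, C, D} is in BCNF.

{A, B, C, D}; {D, E}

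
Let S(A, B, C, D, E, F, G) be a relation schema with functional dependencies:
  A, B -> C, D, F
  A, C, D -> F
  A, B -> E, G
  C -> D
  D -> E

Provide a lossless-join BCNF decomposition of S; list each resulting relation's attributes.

{A, B, C, G}; {A, C, F}; {C, D}; {D, E}

Candidate key of the original relation: {A, B}.
Within {A, B, C, D, E, F, G}: {A, C, D}⁺ ∩ {A, B, C, D, E, F, G} = {A, C, D, E, F}, not the whole set, so A, C, D -> E, F violates BCNF; decompose into {A, C, D, E, F} and {A, B, C, D, G}.
Within {A, C, D, E, F}: {C}⁺ ∩ {A, C, D, E, F} = {C, D, E}, not the whole set, so C -> D, E violates BCNF; decompose into {C, D, E} and {A, C, F}.
Within {C, D, E}: {D}⁺ ∩ {C, D, E} = {D, E}, not the whole set, so D -> E violates BCNF; decompose into {D, E} and {C, D}.
{D, E} has no BCNF violation.
{C, D} has no BCNF violation.
{A, C, F} has no BCNF violation.
Within {A, B, C, D, G}: {C}⁺ ∩ {A, B, C, D, G} = {C, D}, not the whole set, so C -> D violates BCNF; decompose into {C, D} and {A, B, C, G}.
{C, D} has no BCNF violation.
{A, B, C, G} has no BCNF violation.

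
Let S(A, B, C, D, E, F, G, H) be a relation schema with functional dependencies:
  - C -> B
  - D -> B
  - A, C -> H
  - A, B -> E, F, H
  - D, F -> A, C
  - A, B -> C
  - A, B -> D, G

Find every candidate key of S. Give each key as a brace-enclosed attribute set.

{A, B}, {A, C}, {A, D}, {D, F}

{A, B}⁺ = {A, B, C, D, E, F, G, H} — all of the relation — so {A, B} is a candidate key.
{A, C}⁺ = {A, B, C, D, E, F, G, H} — all of the relation — so {A, C} is a candidate key.
{A, D}⁺ = {A, B, C, D, E, F, G, H} — all of the relation — so {A, D} is a candidate key.
{D, F}⁺ = {A, B, C, D, E, F, G, H} — all of the relation — so {D, F} is a candidate key.
These are minimal and exhaustive — every other superkey contains one of them.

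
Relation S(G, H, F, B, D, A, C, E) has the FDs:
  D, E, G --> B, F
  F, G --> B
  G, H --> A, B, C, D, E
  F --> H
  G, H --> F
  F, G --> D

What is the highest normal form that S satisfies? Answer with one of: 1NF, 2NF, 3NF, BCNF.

3NF

Candidate keys: {D, E, G}, {F, G}, {G, H}. Prime attributes: {D, E, F, G, H}.
For F --> H we have {F}⁺ = {F, H}; {F} is not a superkey, so BCNF fails.
But every attribute on its right side ({H}) is prime, and the same holds for every other non-superkey FD, so 3NF still holds.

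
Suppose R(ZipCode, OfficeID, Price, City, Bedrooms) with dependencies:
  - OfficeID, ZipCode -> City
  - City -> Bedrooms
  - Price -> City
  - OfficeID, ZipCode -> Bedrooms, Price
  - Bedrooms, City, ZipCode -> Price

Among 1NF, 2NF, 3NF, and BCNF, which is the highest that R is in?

2NF

Candidate key: {OfficeID, ZipCode}. Prime attributes: {OfficeID, ZipCode}.
For City -> Bedrooms we have {City}⁺ = {Bedrooms, City}; {City} is not a superkey, so BCNF fails.
City -> Bedrooms has non-prime {Bedrooms} on the right and a non-superkey on the left, so 3NF fails.
Checking every proper subset of each key, none determines a non-prime attribute — 2NF is satisfied.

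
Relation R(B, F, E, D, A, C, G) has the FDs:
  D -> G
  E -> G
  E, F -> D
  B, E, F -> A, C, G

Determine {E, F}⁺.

Start with {E, F}.
E -> G applies; add {G} → now {E, F, G}.
E, F -> D applies; add {D} → now {D, E, F, G}.
No further FD applies.

{D, E, F, G}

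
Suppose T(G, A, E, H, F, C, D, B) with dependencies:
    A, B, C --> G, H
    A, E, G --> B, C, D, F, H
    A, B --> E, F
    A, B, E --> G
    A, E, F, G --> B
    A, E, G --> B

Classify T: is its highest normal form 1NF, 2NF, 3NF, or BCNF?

Candidate keys: {A, B}, {A, E, G}. Prime attributes: {A, B, E, G}.
The left-hand side of every FD is a superkey, so BCNF is satisfied.

BCNF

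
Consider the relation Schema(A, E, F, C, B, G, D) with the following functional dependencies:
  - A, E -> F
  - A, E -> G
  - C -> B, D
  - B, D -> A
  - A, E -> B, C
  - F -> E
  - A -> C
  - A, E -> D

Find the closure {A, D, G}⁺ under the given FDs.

Start with {A, D, G}.
A -> C applies; add {C} → now {A, C, D, G}.
C -> B, D applies; add {B} → now {A, B, C, D, G}.
No further FD applies.

{A, B, C, D, G}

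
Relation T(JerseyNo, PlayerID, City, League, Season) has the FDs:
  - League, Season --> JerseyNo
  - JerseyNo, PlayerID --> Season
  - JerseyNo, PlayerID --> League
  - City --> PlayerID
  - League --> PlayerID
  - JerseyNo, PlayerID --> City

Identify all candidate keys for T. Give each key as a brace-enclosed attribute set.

{City, JerseyNo}, {JerseyNo, League}, {JerseyNo, PlayerID}, {League, Season}

Closure of {City, JerseyNo} is {City, JerseyNo, League, PlayerID, Season}, the whole schema; {City, JerseyNo} is a candidate key.
Closure of {JerseyNo, League} is {City, JerseyNo, League, PlayerID, Season}, the whole schema; {JerseyNo, League} is a candidate key.
Closure of {JerseyNo, PlayerID} is {City, JerseyNo, League, PlayerID, Season}, the whole schema; {JerseyNo, PlayerID} is a candidate key.
Closure of {League, Season} is {City, JerseyNo, League, PlayerID, Season}, the whole schema; {League, Season} is a candidate key.
Any other superkey properly contains one of these, so there are no further candidate keys.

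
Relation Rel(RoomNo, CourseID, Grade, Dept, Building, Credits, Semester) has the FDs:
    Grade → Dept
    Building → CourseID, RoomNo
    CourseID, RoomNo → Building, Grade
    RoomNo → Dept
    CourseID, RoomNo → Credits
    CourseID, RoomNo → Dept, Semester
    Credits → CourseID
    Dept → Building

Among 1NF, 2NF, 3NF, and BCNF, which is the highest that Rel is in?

Candidate keys: {Building}, {Dept}, {Grade}, {RoomNo}. Prime attributes: {Building, Dept, Grade, RoomNo}.
Credits → CourseID breaks BCNF: {Credits}⁺ = {CourseID, Credits}, so {Credits} is not a superkey.
Because {CourseID} is non-prime and the left side of Credits → CourseID is not a superkey, the relation is not in 3NF.
Every candidate key is a single attribute, so no partial dependency is possible; 2NF holds.

2NF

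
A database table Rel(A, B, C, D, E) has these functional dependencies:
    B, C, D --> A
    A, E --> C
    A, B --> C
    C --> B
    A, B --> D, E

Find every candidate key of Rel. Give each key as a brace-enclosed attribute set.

{A, B}, {A, C}, {A, E}, {C, D}

{A, B}⁺ = {A, B, C, D, E} — all of the relation — so {A, B} is a candidate key.
{A, C}⁺ = {A, B, C, D, E} — all of the relation — so {A, C} is a candidate key.
{A, E}⁺ = {A, B, C, D, E} — all of the relation — so {A, E} is a candidate key.
{C, D}⁺ = {A, B, C, D, E} — all of the relation — so {C, D} is a candidate key.
No proper subset of any of these is a key, and no other minimal superkey exists.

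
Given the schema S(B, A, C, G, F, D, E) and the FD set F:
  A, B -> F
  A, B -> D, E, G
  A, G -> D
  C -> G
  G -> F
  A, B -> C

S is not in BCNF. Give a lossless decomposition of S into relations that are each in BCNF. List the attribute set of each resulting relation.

{A, B, C, E}; {A, D, G}; {C, G}; {F, G}

Candidate key of the original relation: {A, B}.
In {A, B, C, D, E, F, G}, {A, G} is not a superkey ({A, G}⁺ restricted to this set is {A, D, F, G}), so split on A, G -> D, F into {A, D, F, G} and {A, B, C, E, G}.
In {A, D, F, G}, {G} is not a superkey ({G}⁺ restricted to this set is {F, G}), so split on G -> F into {F, G} and {A, D, G}.
{F, G} has no BCNF violation.
{A, D, G} has no BCNF violation.
In {A, B, C, E, G}, {C} is not a superkey ({C}⁺ restricted to this set is {C, G}), so split on C -> G into {C, G} and {A, B, C, E}.
{C, G} has no BCNF violation.
{A, B, C, E} has no BCNF violation.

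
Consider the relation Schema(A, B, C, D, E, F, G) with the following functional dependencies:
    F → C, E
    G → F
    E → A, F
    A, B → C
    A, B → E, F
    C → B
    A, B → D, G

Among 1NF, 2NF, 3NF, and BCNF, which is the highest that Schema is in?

3NF

Candidate keys: {A, B}, {A, C}, {E}, {F}, {G}. Prime attributes: {A, B, C, E, F, G}.
C → B: {C}⁺ = {B, C}, which is not all of the attributes, so the left side is not a superkey — BCNF is violated.
Since {B} ⊆ prime attributes and every other non-superkey FD also has a prime right side, the schema is in 3NF.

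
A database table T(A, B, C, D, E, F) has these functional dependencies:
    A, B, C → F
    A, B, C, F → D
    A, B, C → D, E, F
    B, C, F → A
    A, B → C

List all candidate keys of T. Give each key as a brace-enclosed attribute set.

{A, B}, {B, C, F}

{B} never appears on the right of any FD, so every key must include it.
{A, B}⁺ = {A, B, C, D, E, F} — all of the relation — so {A, B} is a candidate key.
{B, C, F}⁺ = {A, B, C, D, E, F} — all of the relation — so {B, C, F} is a candidate key.
No proper subset of any of these is a key, and no other minimal superkey exists.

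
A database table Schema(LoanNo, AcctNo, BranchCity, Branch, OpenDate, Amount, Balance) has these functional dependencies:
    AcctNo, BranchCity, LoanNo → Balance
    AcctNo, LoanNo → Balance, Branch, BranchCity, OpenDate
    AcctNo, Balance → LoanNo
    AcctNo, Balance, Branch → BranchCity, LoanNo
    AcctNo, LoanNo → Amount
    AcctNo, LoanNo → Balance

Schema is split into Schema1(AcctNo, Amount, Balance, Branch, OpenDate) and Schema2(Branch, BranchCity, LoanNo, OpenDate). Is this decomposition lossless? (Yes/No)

No

Schema1 ∩ Schema2 = {Branch, OpenDate}; its closure under F is {Branch, OpenDate}.
Schema1 ⊄ {Branch, OpenDate} and Schema2 ⊄ {Branch, OpenDate}, so the split is lossy.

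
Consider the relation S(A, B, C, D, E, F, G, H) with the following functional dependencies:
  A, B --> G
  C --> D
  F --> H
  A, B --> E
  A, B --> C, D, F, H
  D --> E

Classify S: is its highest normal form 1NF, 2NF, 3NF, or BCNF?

Candidate key: {A, B}. Prime attributes: {A, B}.
For C --> D we have {C}⁺ = {C, D, E}; {C} is not a superkey, so BCNF fails.
C --> D determines the non-prime attribute {D} from a non-superkey — 3NF is violated.
Checking every proper subset of each key, none determines a non-prime attribute — 2NF is satisfied.

2NF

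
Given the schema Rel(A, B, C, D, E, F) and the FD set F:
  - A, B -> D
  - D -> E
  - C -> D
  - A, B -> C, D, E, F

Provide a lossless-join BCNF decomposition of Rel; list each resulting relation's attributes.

{A, B, C, F}; {C, D}; {D, E}

Candidate key of the original relation: {A, B}.
Within {A, B, C, D, E, F}: {D}⁺ ∩ {A, B, C, D, E, F} = {D, E}, not the whole set, so D -> E violates BCNF; decompose into {D, E} and {A, B, C, D, F}.
{D, E} is in BCNF.
Within {A, B, C, D, F}: {C}⁺ ∩ {A, B, C, D, F} = {C, D}, not the whole set, so C -> D violates BCNF; decompose into {C, D} and {A, B, C, F}.
{C, D} is in BCNF.
{A, B, C, F} is in BCNF.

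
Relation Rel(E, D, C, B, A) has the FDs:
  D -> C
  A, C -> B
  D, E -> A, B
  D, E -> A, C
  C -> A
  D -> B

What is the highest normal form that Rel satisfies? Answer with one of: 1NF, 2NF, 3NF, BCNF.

1NF

Candidate key: {D, E}. Prime attributes: {D, E}.
For D -> C we have {D}⁺ = {A, B, C, D}; {D} is not a superkey, so BCNF fails.
D -> C has non-prime {C} on the right and a non-superkey on the left, so 3NF fails.
Since {D} ⊂ {D, E} and {D}⁺ ⊇ {A, B, C} with {A, B, C} non-prime, there is a partial dependency; 2NF fails.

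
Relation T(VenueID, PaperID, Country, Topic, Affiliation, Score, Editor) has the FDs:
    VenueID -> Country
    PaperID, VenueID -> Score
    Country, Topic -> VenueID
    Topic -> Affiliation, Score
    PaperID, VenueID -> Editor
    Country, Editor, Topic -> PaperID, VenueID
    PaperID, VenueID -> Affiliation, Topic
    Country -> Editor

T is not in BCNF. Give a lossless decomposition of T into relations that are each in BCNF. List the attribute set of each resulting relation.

{Affiliation, Score, Topic}; {Country, Editor}; {Country, VenueID}; {PaperID, Topic, VenueID}

Candidate keys of the original relation: {Country, Topic}, {PaperID, VenueID}, {Topic, VenueID}.
Within {Affiliation, Country, Editor, PaperID, Score, Topic, VenueID}: {VenueID}⁺ ∩ {Affiliation, Country, Editor, PaperID, Score, Topic, VenueID} = {Country, Editor, VenueID}, not the whole set, so VenueID -> Country, Editor violates BCNF; decompose into {Country, Editor, VenueID} and {Affiliation, PaperID, Score, Topic, VenueID}.
Within {Country, Editor, VenueID}: {Country}⁺ ∩ {Country, Editor, VenueID} = {Country, Editor}, not the whole set, so Country -> Editor violates BCNF; decompose into {Country, Editor} and {Country, VenueID}.
{Country, Editor} is in BCNF.
{Country, VenueID} is in BCNF.
Within {Affiliation, PaperID, Score, Topic, VenueID}: {Topic}⁺ ∩ {Affiliation, PaperID, Score, Topic, VenueID} = {Affiliation, Score, Topic}, not the whole set, so Topic -> Affiliation, Score violates BCNF; decompose into {Affiliation, Score, Topic} and {PaperID, Topic, VenueID}.
{Affiliation, Score, Topic} is in BCNF.
{PaperID, Topic, VenueID} is in BCNF.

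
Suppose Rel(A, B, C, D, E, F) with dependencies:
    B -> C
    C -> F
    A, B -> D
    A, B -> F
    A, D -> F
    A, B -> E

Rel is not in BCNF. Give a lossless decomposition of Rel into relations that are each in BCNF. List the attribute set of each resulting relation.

Candidate key of the original relation: {A, B}.
Within {A, B, C, D, E, F}: {B}⁺ ∩ {A, B, C, D, E, F} = {B, C, F}, not the whole set, so B -> C, F violates BCNF; decompose into {B, C, F} and {A, B, D, E}.
Within {B, C, F}: {C}⁺ ∩ {B, C, F} = {C, F}, not the whole set, so C -> F violates BCNF; decompose into {C, F} and {B, C}.
{C, F} has no BCNF violation.
{B, C} has no BCNF violation.
{A, B, D, E} has no BCNF violation.

{A, B, D, E}; {B, C}; {C, F}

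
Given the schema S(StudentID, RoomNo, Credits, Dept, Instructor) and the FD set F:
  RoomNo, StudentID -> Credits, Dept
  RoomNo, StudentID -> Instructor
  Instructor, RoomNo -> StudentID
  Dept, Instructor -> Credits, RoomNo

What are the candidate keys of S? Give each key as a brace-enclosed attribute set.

Closure of {Dept, Instructor} is {Credits, Dept, Instructor, RoomNo, StudentID}, the whole schema; {Dept, Instructor} is a candidate key.
Closure of {Instructor, RoomNo} is {Credits, Dept, Instructor, RoomNo, StudentID}, the whole schema; {Instructor, RoomNo} is a candidate key.
Closure of {RoomNo, StudentID} is {Credits, Dept, Instructor, RoomNo, StudentID}, the whole schema; {RoomNo, StudentID} is a candidate key.
Any other superkey properly contains one of these, so there are no further candidate keys.

{Dept, Instructor}, {Instructor, RoomNo}, {RoomNo, StudentID}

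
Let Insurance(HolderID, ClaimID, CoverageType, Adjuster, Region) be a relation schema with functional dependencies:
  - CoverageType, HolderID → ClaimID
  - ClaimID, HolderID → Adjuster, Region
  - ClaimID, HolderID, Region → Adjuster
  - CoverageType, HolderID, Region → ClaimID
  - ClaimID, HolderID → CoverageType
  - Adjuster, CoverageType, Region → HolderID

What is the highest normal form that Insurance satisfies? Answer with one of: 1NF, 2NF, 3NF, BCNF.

Candidate keys: {Adjuster, CoverageType, Region}, {ClaimID, HolderID}, {CoverageType, HolderID}. Prime attributes: {Adjuster, ClaimID, CoverageType, HolderID, Region}.
Each dependency's left side is a superkey — BCNF holds.

BCNF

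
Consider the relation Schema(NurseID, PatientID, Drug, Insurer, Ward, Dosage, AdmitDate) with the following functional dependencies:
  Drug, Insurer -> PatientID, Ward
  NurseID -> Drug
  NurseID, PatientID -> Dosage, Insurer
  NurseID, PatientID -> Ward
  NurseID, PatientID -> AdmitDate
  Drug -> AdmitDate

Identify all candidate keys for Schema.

{Insurer, NurseID}, {NurseID, PatientID}

No FD produces {NurseID}, so it must be in every candidate key.
Closure of {Insurer, NurseID} is {AdmitDate, Dosage, Drug, Insurer, NurseID, PatientID, Ward}, the whole schema; {Insurer, NurseID} is a candidate key.
Closure of {NurseID, PatientID} is {AdmitDate, Dosage, Drug, Insurer, NurseID, PatientID, Ward}, the whole schema; {NurseID, PatientID} is a candidate key.
These are minimal and exhaustive — every other superkey contains one of them.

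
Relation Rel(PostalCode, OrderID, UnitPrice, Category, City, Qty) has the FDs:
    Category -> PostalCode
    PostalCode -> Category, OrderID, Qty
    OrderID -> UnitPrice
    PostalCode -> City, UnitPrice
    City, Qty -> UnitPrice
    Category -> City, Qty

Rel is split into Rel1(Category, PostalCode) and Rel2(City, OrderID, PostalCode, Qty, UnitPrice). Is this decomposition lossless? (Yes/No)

Yes

Rel1 ∩ Rel2 = {PostalCode}; its closure under F is {Category, City, OrderID, PostalCode, Qty, UnitPrice}.
Since Rel1 ⊆ {Category, City, OrderID, PostalCode, Qty, UnitPrice}, the intersection is a superkey of Rel1; the decomposition is lossless.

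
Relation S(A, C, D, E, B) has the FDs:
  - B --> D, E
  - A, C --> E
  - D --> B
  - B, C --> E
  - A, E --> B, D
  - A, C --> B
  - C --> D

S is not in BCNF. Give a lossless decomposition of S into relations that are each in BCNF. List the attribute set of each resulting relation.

{A, C}; {B, C}; {B, D, E}

Candidate key of the original relation: {A, C}.
Within {A, B, C, D, E}: {B}⁺ ∩ {A, B, C, D, E} = {B, D, E}, not the whole set, so B --> D, E violates BCNF; decompose into {B, D, E} and {A, B, C}.
{B, D, E} has no BCNF violation.
Within {A, B, C}: {C}⁺ ∩ {A, B, C} = {B, C}, not the whole set, so C --> B violates BCNF; decompose into {B, C} and {A, C}.
{B, C} has no BCNF violation.
{A, C} has no BCNF violation.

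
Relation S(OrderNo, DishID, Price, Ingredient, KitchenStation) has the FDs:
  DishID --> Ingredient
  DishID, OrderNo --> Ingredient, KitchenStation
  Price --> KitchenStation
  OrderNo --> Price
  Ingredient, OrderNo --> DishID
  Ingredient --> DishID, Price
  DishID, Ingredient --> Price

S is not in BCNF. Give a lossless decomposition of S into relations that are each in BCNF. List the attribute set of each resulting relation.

{DishID, Ingredient, Price}; {DishID, OrderNo}; {KitchenStation, Price}

Candidate keys of the original relation: {DishID, OrderNo}, {Ingredient, OrderNo}.
Within {DishID, Ingredient, KitchenStation, OrderNo, Price}: {DishID}⁺ ∩ {DishID, Ingredient, KitchenStation, OrderNo, Price} = {DishID, Ingredient, KitchenStation, Price}, not the whole set, so DishID --> Ingredient, KitchenStation, Price violates BCNF; decompose into {DishID, Ingredient, KitchenStation, Price} and {DishID, OrderNo}.
Within {DishID, Ingredient, KitchenStation, Price}: {Price}⁺ ∩ {DishID, Ingredient, KitchenStation, Price} = {KitchenStation, Price}, not the whole set, so Price --> KitchenStation violates BCNF; decompose into {KitchenStation, Price} and {DishID, Ingredient, Price}.
{KitchenStation, Price} has no BCNF violation.
{DishID, Ingredient, Price} has no BCNF violation.
{DishID, OrderNo} has no BCNF violation.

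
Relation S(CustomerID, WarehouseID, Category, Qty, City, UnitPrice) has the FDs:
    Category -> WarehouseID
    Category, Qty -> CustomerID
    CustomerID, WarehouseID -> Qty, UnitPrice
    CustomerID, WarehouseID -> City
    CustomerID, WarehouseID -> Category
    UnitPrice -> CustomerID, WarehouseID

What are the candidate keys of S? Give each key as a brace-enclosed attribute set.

{Category, CustomerID}, {Category, Qty}, {CustomerID, WarehouseID}, {UnitPrice}

Closure of {UnitPrice} is {Category, City, CustomerID, Qty, UnitPrice, WarehouseID}, the whole schema; {UnitPrice} is a candidate key.
Closure of {Category, CustomerID} is {Category, City, CustomerID, Qty, UnitPrice, WarehouseID}, the whole schema; {Category, CustomerID} is a candidate key.
Closure of {Category, Qty} is {Category, City, CustomerID, Qty, UnitPrice, WarehouseID}, the whole schema; {Category, Qty} is a candidate key.
Closure of {CustomerID, WarehouseID} is {Category, City, CustomerID, Qty, UnitPrice, WarehouseID}, the whole schema; {CustomerID, WarehouseID} is a candidate key.
Any other superkey properly contains one of these, so there are no further candidate keys.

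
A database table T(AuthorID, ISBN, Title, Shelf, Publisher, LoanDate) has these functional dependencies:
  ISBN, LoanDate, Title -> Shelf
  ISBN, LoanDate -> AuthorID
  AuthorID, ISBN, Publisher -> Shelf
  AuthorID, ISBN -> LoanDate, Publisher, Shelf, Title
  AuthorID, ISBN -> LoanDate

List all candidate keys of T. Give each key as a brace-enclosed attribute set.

{AuthorID, ISBN}, {ISBN, LoanDate}

{ISBN} never appears on the right of any FD, so every key must include it.
{AuthorID, ISBN}⁺ = {AuthorID, ISBN, LoanDate, Publisher, Shelf, Title}, which is every attribute, so {AuthorID, ISBN} is a candidate key.
{ISBN, LoanDate}⁺ = {AuthorID, ISBN, LoanDate, Publisher, Shelf, Title}, which is every attribute, so {ISBN, LoanDate} is a candidate key.
These are minimal and exhaustive — every other superkey contains one of them.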